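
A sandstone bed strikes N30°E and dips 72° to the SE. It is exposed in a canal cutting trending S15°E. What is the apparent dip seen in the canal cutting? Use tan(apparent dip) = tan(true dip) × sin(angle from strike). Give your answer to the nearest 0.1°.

The section lies 45° from the strike.
tan(apparent dip) = tan 72° · sin 45° = 2.1763
apparent dip = arctan 2.1763 = 65.32°

65.3°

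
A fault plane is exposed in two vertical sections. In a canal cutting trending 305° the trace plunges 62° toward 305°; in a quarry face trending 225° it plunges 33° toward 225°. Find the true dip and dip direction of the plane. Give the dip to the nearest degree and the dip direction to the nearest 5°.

true dip 62°, dip direction 295°

Represent each trace as a vector plunging at its apparent dip toward its trend (east-north-up frame): v₁ = (-0.385, 0.269, -0.883), v₂ = (-0.593, -0.593, -0.545).
The plane normal is n = v₁ × v₂ ∝ (-0.670, 0.314, 0.388).
tan δ = √(n_x²+n_y²)/n_z = 0.740/0.388, so δ = 62.4°.
The horizontal component of n points toward azimuth atan2(n_x, n_y) = 295°, the dip direction.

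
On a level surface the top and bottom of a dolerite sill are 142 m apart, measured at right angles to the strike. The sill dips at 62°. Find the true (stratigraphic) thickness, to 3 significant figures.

True thickness t = w · sin(dip) = 142 × sin 62°
t = 142 × 0.8829 = 125.379 m

125 m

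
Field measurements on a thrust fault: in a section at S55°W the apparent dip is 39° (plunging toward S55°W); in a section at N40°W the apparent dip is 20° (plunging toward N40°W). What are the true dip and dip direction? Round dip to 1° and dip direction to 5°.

true dip 41°, dip direction 255°

Each apparent-dip line lies in the plane. As unit vectors (x east, y north, z up), v₁ plunges 39°→S55°W and v₂ plunges 20°→N40°W.
Cross product v₁ × v₂ gives the pole to the plane: n ∝ (-0.605, -0.162, 0.727).
Dip δ = arctan(|n_h|/n_z) = arctan(0.627/0.727) = 40.8°.
The horizontal component of n points toward azimuth atan2(n_x, n_y) = 255°, the dip direction.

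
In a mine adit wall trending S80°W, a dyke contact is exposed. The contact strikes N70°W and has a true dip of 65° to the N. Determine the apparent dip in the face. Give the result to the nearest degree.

47°

The strike is N70°W and the section trends S80°W; the acute angle between them is β = 30°.
tan(apparent dip) = tan 65° · sin 30° = 1.0723
α = arctan(1.0723) = 47.00°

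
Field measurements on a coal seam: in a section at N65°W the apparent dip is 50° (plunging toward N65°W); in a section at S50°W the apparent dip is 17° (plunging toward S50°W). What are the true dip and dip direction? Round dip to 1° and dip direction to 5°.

true dip 50°, dip direction 305°

The two traces are lines in the plane: v₁ = (sin 295°·cos 50°, cos 295°·cos 50°, −sin 50°), v₂ = (sin 230°·cos 17°, cos 230°·cos 17°, −sin 17°).
Cross product v₁ × v₂ gives the pole to the plane: n ∝ (-0.550, 0.391, 0.557).
True dip = arccos(n_z / |n|) = arccos(0.6365) = 50.5°.
Dip direction = azimuth of (n_x, n_y) = atan2(-0.550, 0.391) = 305°.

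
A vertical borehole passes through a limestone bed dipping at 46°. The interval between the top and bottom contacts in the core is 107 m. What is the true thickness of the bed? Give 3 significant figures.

True thickness t = h · cos(dip) = 107 × cos 46°
t = 107 × 0.6947 = 74.328 m

74.3 m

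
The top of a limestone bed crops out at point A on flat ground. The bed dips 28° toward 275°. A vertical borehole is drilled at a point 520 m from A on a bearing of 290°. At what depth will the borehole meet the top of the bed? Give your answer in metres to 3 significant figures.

267 m

The hole lies 15° from the dip direction, so the down-dip offset is 520 × cos 15° = 502.28 m.
Depth = down-dip offset × tan(dip) = 502.28 × tan 28° = 502.28 × 0.5317
Depth = 267.07 m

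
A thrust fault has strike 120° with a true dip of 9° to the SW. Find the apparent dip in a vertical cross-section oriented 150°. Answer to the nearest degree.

5°

The strike is 120° and the section trends 150°; the acute angle between them is β = 30°.
tan α = tan 9° × sin 30° = 0.1584 × 0.5000 = 0.0792
α = arctan(0.0792) = 4.53°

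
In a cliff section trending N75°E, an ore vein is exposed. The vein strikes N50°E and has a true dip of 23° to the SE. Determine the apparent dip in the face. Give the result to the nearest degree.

The strike is N50°E and the section trends N75°E; the acute angle between them is β = 25°.
tan(apparent dip) = tan 23° · sin 25° = 0.1794
apparent dip = arctan 0.1794 = 10.17°

10°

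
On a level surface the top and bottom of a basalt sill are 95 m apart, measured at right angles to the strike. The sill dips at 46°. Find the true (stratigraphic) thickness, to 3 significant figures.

True thickness t = w · sin(dip) = 95 × sin 46°
t = 95 × 0.7193 = 68.337 m

68.3 m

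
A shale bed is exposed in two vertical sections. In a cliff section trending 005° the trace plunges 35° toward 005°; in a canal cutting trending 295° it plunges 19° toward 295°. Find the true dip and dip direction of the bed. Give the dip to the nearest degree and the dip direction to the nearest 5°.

Each apparent-dip line lies in the plane. As unit vectors (x east, y north, z up), v₁ plunges 35°→005° and v₂ plunges 19°→295°.
Cross product v₁ × v₂ gives the pole to the plane: n ∝ (-0.036, 0.515, 0.728).
tan δ = √(n_x²+n_y²)/n_z = 0.516/0.728, so δ = 35.3°.
Dip direction = atan2(-0.036, 0.515) = 356° (azimuth of n's horizontal projection).

true dip 35°, dip direction 355°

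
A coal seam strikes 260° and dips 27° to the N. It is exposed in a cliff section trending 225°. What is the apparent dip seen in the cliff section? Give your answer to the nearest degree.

The section lies 35° from the strike.
tan α = tan 27° × sin 35° = 0.5095 × 0.5736 = 0.2923
apparent dip = arctan 0.2923 = 16.29°

16°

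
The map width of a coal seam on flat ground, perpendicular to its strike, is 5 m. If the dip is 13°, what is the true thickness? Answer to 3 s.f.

1.12 m

True thickness t = w · sin(dip) = 5 × sin 13°
t = 5 × 0.2250 = 1.125 m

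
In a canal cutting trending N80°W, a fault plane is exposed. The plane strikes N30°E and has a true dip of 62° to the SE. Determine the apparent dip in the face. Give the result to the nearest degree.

60°

The strike is N30°E and the section trends N80°W; the acute angle between them is β = 70°.
tan α = tan 62° × sin 70° = 1.8807 × 0.9397 = 1.7673
apparent dip = arctan 1.7673 = 60.50°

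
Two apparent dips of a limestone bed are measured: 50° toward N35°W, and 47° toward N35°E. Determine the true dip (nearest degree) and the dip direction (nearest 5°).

true dip 54°, dip direction 355°

Each apparent-dip line lies in the plane. As unit vectors (x east, y north, z up), v₁ plunges 50°→N35°W and v₂ plunges 47°→N35°E.
Cross product v₁ × v₂ gives the pole to the plane: n ∝ (-0.043, 0.569, 0.412).
True dip = arccos(n_z / |n|) = arccos(0.5851) = 54.2°.
Dip direction = azimuth of (n_x, n_y) = atan2(-0.043, 0.569) = 356°.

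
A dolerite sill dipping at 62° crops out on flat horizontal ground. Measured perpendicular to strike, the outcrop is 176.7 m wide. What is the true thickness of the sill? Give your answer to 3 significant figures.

True thickness t = w · sin(dip) = 176.7 × sin 62°
t = 176.7 × 0.8829 = 156.017 m

156 m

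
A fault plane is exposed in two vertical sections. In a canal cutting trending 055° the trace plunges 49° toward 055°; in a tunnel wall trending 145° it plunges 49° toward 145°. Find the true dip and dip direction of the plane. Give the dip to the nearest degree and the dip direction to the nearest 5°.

true dip 58°, dip direction 100°

The two traces are lines in the plane: v₁ = (sin 55°·cos 49°, cos 55°·cos 49°, −sin 49°), v₂ = (sin 145°·cos 49°, cos 145°·cos 49°, −sin 49°).
n = v₁ × v₂ = (0.690, -0.122, 0.430) (taken with n_z > 0).
tan δ = √(n_x²+n_y²)/n_z = 0.700/0.430, so δ = 58.4°.
Dip direction = atan2(0.690, -0.122) = 100° (azimuth of n's horizontal projection).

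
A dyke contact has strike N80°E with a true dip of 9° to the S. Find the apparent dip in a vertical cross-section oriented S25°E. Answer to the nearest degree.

9°

The section lies 75° from the strike.
tan α = tan 9° × sin 75° = 0.1584 × 0.9659 = 0.1530
α = arctan(0.1530) = 8.70°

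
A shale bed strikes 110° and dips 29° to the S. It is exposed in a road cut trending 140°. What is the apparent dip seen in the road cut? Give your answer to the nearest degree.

15°

Angle between strike (110°) and section (140°): β = 30°.
tan α = tan 29° × sin 30° = 0.5543 × 0.5000 = 0.2772
apparent dip = arctan 0.2772 = 15.49°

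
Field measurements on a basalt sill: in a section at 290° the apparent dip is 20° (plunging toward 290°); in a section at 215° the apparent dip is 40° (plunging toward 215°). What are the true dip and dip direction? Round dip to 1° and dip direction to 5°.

true dip 40°, dip direction 225°

Represent each trace as a vector plunging at its apparent dip toward its trend (east-north-up frame): v₁ = (-0.883, 0.321, -0.342), v₂ = (-0.439, -0.628, -0.643).
n = v₁ × v₂ = (-0.421, -0.417, 0.695) (taken with n_z > 0).
True dip = arccos(n_z / |n|) = arccos(0.7609) = 40.5°.
The horizontal component of n points toward azimuth atan2(n_x, n_y) = 225°, the dip direction.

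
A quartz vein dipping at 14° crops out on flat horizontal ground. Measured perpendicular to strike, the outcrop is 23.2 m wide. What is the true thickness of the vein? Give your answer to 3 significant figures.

True thickness t = w · sin(dip) = 23.2 × sin 14°
t = 23.2 × 0.2419 = 5.613 m

5.61 m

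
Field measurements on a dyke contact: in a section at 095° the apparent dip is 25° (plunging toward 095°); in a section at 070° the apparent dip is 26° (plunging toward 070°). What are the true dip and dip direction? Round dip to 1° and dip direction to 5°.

Represent each trace as a vector plunging at its apparent dip toward its trend (east-north-up frame): v₁ = (0.903, -0.079, -0.423), v₂ = (0.845, 0.307, -0.438).
n = v₁ × v₂ = (0.165, 0.039, 0.344) (taken with n_z > 0).
True dip = arccos(n_z / |n|) = arccos(0.8976) = 26.2°.
Dip direction = atan2(0.165, 0.039) = 77° (azimuth of n's horizontal projection).

true dip 26°, dip direction 075°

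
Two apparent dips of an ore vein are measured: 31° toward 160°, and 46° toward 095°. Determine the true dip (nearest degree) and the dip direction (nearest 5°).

Represent each trace as a vector plunging at its apparent dip toward its trend (east-north-up frame): v₁ = (0.293, -0.805, -0.515), v₂ = (0.692, -0.061, -0.719).
Cross product v₁ × v₂ gives the pole to the plane: n ∝ (0.548, -0.146, 0.540).
Dip δ = arctan(|n_h|/n_z) = arctan(0.567/0.540) = 46.4°.
The horizontal component of n points toward azimuth atan2(n_x, n_y) = 105°, the dip direction.

true dip 46°, dip direction 105°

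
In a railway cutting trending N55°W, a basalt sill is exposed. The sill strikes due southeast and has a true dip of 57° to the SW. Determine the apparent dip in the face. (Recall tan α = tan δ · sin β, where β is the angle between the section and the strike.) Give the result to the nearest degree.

Angle between strike (due southeast) and section (N55°W): β = 10°.
tan(apparent dip) = tan 57° · sin 10° = 0.2674
apparent dip = arctan 0.2674 = 14.97°

15°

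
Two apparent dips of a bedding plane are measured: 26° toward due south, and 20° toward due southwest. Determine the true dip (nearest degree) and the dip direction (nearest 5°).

true dip 26°, dip direction 185°

Represent each trace as a vector plunging at its apparent dip toward its trend (east-north-up frame): v₁ = (0.000, -0.899, -0.438), v₂ = (-0.664, -0.664, -0.342).
Cross product v₁ × v₂ gives the pole to the plane: n ∝ (-0.016, -0.291, 0.597).
Dip δ = arctan(|n_h|/n_z) = arctan(0.292/0.597) = 26.0°.
Dip direction = azimuth of (n_x, n_y) = atan2(-0.016, -0.291) = 183°.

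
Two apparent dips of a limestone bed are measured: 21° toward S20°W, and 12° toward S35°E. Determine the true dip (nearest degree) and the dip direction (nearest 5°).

true dip 21°, dip direction 200°

The two traces are lines in the plane: v₁ = (sin 200°·cos 21°, cos 200°·cos 21°, −sin 21°), v₂ = (sin 145°·cos 12°, cos 145°·cos 12°, −sin 12°).
The plane normal is n = v₁ × v₂ ∝ (-0.105, -0.267, 0.748).
True dip = arccos(n_z / |n|) = arccos(0.9335) = 21.0°.
Dip direction = atan2(-0.105, -0.267) = 201° (azimuth of n's horizontal projection).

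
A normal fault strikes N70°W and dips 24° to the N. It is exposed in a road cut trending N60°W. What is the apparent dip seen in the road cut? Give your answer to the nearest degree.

4°

The section lies 10° from the strike.
tan α = tan 24° × sin 10° = 0.4452 × 0.1736 = 0.0773
α = arctan(0.0773) = 4.42°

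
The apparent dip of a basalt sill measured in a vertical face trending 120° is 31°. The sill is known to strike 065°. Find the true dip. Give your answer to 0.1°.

36.3°

The section is 55° from the strike.
tan δ = tan α / sin β = tan 31° / sin 55° = 0.6009 / 0.8192 = 0.7335
δ = arctan(0.7335) = 36.26°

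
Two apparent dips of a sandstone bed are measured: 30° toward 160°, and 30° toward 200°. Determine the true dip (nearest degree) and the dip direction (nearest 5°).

Each apparent-dip line lies in the plane. As unit vectors (x east, y north, z up), v₁ plunges 30°→160° and v₂ plunges 30°→200°.
n = v₁ × v₂ = (0.000, -0.296, 0.482) (taken with n_z > 0).
Dip δ = arctan(|n_h|/n_z) = arctan(0.296/0.482) = 31.6°.
The horizontal component of n points toward azimuth atan2(n_x, n_y) = 180°, the dip direction.

true dip 32°, dip direction 180°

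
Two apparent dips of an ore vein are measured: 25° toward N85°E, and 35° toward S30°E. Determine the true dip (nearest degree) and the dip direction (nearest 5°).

true dip 36°, dip direction 135°

Each apparent-dip line lies in the plane. As unit vectors (x east, y north, z up), v₁ plunges 25°→N85°E and v₂ plunges 35°→S30°E.
n = v₁ × v₂ = (0.345, -0.345, 0.673) (taken with n_z > 0).
tan δ = √(n_x²+n_y²)/n_z = 0.488/0.673, so δ = 35.9°.
Dip direction = atan2(0.345, -0.345) = 135° (azimuth of n's horizontal projection).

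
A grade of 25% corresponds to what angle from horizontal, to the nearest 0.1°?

tan θ = 25/100 = 0.2500
θ = arctan(0.2500) = 14.04°

14.0°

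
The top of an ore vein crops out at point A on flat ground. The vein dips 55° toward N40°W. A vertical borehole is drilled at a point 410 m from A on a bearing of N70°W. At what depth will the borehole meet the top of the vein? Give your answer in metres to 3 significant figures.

507 m

The hole lies 30° from the dip direction, so the down-dip offset is 410 × cos 30° = 355.07 m.
Depth = down-dip offset × tan(dip) = 355.07 × tan 55° = 355.07 × 1.4281
Depth = 507.09 m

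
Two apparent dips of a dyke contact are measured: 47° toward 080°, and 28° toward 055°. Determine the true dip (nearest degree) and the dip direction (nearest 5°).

true dip 56°, dip direction 125°

Each apparent-dip line lies in the plane. As unit vectors (x east, y north, z up), v₁ plunges 47°→080° and v₂ plunges 28°→055°.
The plane normal is n = v₁ × v₂ ∝ (0.315, -0.214, 0.254).
Dip δ = arctan(|n_h|/n_z) = arctan(0.380/0.254) = 56.2°.
Dip direction = azimuth of (n_x, n_y) = atan2(0.315, -0.214) = 124°.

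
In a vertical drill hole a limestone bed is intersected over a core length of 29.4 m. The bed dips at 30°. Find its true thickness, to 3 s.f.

True thickness t = h · cos(dip) = 29.4 × cos 30°
t = 29.4 × 0.8660 = 25.461 m

25.5 m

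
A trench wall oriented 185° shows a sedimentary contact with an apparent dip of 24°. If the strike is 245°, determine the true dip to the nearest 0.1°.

β = acute angle between strike 245° and section 185° = 60°.
tan(true dip) = tan 24° / sin 60° = 0.5141
true dip = arctan 0.5141 = 27.21°

27.2°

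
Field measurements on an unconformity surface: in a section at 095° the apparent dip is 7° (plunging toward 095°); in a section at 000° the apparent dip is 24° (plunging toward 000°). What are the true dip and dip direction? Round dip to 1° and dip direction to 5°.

true dip 25°, dip direction 020°

Each apparent-dip line lies in the plane. As unit vectors (x east, y north, z up), v₁ plunges 7°→095° and v₂ plunges 24°→000°.
Cross product v₁ × v₂ gives the pole to the plane: n ∝ (0.147, 0.402, 0.903).
True dip = arccos(n_z / |n|) = arccos(0.9037) = 25.4°.
The horizontal component of n points toward azimuth atan2(n_x, n_y) = 20°, the dip direction.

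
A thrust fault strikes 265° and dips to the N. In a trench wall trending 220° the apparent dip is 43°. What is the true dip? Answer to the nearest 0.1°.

52.8°

β = acute angle between strike 265° and section 220° = 45°.
tan(true dip) = tan 43° / sin 45° = 1.3188
true dip = arctan 1.3188 = 52.83°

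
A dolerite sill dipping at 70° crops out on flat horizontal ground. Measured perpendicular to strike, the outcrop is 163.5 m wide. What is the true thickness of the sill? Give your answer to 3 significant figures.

True thickness t = w · sin(dip) = 163.5 × sin 70°
t = 163.5 × 0.9397 = 153.640 m

154 m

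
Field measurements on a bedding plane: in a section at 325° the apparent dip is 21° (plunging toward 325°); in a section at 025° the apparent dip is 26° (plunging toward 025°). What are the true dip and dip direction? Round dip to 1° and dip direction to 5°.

true dip 27°, dip direction 005°

Each apparent-dip line lies in the plane. As unit vectors (x east, y north, z up), v₁ plunges 21°→325° and v₂ plunges 26°→025°.
n = v₁ × v₂ = (0.043, 0.371, 0.727) (taken with n_z > 0).
True dip = arccos(n_z / |n|) = arccos(0.8895) = 27.2°.
The horizontal component of n points toward azimuth atan2(n_x, n_y) = 7°, the dip direction.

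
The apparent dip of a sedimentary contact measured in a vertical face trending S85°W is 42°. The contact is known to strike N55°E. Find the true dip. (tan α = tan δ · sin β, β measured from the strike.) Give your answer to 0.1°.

β = acute angle between strike N55°E and section S85°W = 30°.
tan(true dip) = tan 42° / sin 30° = 1.8008
δ = arctan(1.8008) = 60.96°

61.0°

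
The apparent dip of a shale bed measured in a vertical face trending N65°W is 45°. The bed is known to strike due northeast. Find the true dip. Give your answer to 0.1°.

46.8°

β = acute angle between strike due northeast and section N65°W = 70°.
tan(true dip) = tan 45° / sin 70° = 1.0642
δ = arctan(1.0642) = 46.78°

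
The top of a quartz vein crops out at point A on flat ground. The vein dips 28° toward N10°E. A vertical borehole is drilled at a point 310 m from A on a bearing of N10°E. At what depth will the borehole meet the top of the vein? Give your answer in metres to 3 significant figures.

The hole is directly down-dip from the outcrop, so the down-dip offset is 310 m.
Depth = down-dip offset × tan(dip) = 310.00 × tan 28° = 310.00 × 0.5317
Depth = 164.83 m

165 m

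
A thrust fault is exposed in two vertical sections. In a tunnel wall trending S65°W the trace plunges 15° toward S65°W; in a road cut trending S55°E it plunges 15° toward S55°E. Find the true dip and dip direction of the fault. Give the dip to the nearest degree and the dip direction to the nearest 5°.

Represent each trace as a vector plunging at its apparent dip toward its trend (east-north-up frame): v₁ = (-0.875, -0.408, -0.259), v₂ = (0.791, -0.554, -0.259).
Cross product v₁ × v₂ gives the pole to the plane: n ∝ (-0.038, -0.431, 0.808).
True dip = arccos(n_z / |n|) = arccos(0.8814) = 28.2°.
The horizontal component of n points toward azimuth atan2(n_x, n_y) = 185°, the dip direction.

true dip 28°, dip direction 185°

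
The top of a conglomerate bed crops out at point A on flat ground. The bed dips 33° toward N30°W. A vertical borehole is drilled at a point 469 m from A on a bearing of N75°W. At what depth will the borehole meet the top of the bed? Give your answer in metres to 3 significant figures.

The hole lies 45° from the dip direction, so the down-dip offset is 469 × cos 45° = 331.63 m.
Depth = down-dip offset × tan(dip) = 331.63 × tan 33° = 331.63 × 0.6494
Depth = 215.37 m

215 m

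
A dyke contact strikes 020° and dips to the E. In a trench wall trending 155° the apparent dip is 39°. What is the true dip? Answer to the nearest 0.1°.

48.9°

β = acute angle between strike 020° and section 155° = 45°.
tan δ = tan α / sin β = tan 39° / sin 45° = 0.8098 / 0.7071 = 1.1452
true dip = arctan 1.1452 = 48.87°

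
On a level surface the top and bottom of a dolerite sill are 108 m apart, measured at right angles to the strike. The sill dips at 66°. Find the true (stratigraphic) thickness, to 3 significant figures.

98.7 m

True thickness t = w · sin(dip) = 108 × sin 66°
t = 108 × 0.9135 = 98.663 m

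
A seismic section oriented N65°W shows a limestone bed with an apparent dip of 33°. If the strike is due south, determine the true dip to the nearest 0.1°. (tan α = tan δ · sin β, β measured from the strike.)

β = acute angle between strike due south and section N65°W = 65°.
tan(true dip) = tan 33° / sin 65° = 0.7165
δ = arctan(0.7165) = 35.62°

35.6°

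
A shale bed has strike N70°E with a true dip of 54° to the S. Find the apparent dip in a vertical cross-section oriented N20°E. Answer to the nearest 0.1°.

The section lies 50° from the strike.
tan α = tan 54° × sin 50° = 1.3764 × 0.7660 = 1.0544
α = arctan(1.0544) = 46.52°

46.5°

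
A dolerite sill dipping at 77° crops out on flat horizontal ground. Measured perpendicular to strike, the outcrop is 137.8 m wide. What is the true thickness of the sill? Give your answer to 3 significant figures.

134 m

True thickness t = w · sin(dip) = 137.8 × sin 77°
t = 137.8 × 0.9744 = 134.268 m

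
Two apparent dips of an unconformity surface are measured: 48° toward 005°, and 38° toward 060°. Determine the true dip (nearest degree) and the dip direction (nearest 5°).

The two traces are lines in the plane: v₁ = (sin 5°·cos 48°, cos 5°·cos 48°, −sin 48°), v₂ = (sin 60°·cos 38°, cos 60°·cos 38°, −sin 38°).
The plane normal is n = v₁ × v₂ ∝ (0.118, 0.471, 0.432).
Dip δ = arctan(|n_h|/n_z) = arctan(0.486/0.432) = 48.4°.
The horizontal component of n points toward azimuth atan2(n_x, n_y) = 14°, the dip direction.

true dip 48°, dip direction 015°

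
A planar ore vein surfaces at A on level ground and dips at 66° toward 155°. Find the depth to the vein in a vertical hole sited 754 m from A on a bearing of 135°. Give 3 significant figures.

The hole lies 20° from the dip direction, so the down-dip offset is 754 × cos 20° = 708.53 m.
Depth = down-dip offset × tan(dip) = 708.53 × tan 66° = 708.53 × 2.2460
Depth = 1591.38 m

1590 m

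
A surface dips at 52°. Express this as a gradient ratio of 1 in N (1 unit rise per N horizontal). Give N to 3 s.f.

1 in 0.781

1 : N means tan θ = 1/N, so N = 1/tan 52° = 1/1.2799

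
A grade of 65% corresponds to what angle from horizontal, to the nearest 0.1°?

tan θ = 65/100 = 0.6500
θ = arctan(0.6500) = 33.02°

33.0°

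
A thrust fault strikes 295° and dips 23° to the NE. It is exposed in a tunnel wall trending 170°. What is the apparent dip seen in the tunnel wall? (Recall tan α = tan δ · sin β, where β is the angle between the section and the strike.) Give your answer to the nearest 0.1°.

19.2°

The strike is 295° and the section trends 170°; the acute angle between them is β = 55°.
tan(apparent dip) = tan 23° · sin 55° = 0.3477
apparent dip = arctan 0.3477 = 19.17°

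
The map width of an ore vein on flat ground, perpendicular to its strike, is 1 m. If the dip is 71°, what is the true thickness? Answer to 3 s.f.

True thickness t = w · sin(dip) = 1 × sin 71°
t = 1 × 0.9455 = 0.946 m

0.946 m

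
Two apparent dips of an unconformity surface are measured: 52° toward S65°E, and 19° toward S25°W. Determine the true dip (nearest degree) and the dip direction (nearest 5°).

true dip 53°, dip direction 130°

Represent each trace as a vector plunging at its apparent dip toward its trend (east-north-up frame): v₁ = (0.558, -0.260, -0.788), v₂ = (-0.400, -0.857, -0.326).
The plane normal is n = v₁ × v₂ ∝ (0.591, -0.497, 0.582).
Dip δ = arctan(|n_h|/n_z) = arctan(0.772/0.582) = 53.0°.
Dip direction = atan2(0.591, -0.497) = 130° (azimuth of n's horizontal projection).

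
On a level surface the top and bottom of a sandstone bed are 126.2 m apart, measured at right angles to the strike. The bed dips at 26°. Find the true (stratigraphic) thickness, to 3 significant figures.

55.3 m

True thickness t = w · sin(dip) = 126.2 × sin 26°
t = 126.2 × 0.4384 = 55.322 m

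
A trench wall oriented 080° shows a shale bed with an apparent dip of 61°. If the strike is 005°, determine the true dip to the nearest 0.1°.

The section is 75° from the strike.
tan(true dip) = tan 61° / sin 75° = 1.8677
true dip = arctan 1.8677 = 61.83°

61.8°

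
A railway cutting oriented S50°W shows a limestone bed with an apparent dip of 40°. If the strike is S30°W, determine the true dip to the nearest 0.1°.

67.8°

β = acute angle between strike S30°W and section S50°W = 20°.
tan(true dip) = tan 40° / sin 20° = 2.4534
true dip = arctan 2.4534 = 67.82°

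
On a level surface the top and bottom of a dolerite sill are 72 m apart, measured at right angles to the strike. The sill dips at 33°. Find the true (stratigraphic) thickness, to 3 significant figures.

True thickness t = w · sin(dip) = 72 × sin 33°
t = 72 × 0.5446 = 39.214 m

39.2 m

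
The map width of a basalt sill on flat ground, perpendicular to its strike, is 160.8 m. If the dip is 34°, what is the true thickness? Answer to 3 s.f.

89.9 m

True thickness t = w · sin(dip) = 160.8 × sin 34°
t = 160.8 × 0.5592 = 89.918 m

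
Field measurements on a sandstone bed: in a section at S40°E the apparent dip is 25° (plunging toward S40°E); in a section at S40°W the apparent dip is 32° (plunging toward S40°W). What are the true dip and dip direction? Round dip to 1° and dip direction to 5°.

Represent each trace as a vector plunging at its apparent dip toward its trend (east-north-up frame): v₁ = (0.583, -0.694, -0.423), v₂ = (-0.545, -0.650, -0.530).
Cross product v₁ × v₂ gives the pole to the plane: n ∝ (-0.093, -0.539, 0.757).
True dip = arccos(n_z / |n|) = arccos(0.8105) = 35.9°.
Dip direction = azimuth of (n_x, n_y) = atan2(-0.093, -0.539) = 190°.

true dip 36°, dip direction 190°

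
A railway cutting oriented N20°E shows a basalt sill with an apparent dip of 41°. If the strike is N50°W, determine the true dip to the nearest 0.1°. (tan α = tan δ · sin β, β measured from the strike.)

42.8°

β = acute angle between strike N50°W and section N20°E = 70°.
tan δ = tan α / sin β = tan 41° / sin 70° = 0.8693 / 0.9397 = 0.9251
true dip = arctan 0.9251 = 42.77°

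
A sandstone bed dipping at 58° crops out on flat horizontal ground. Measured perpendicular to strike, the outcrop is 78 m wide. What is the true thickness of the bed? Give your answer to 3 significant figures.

66.1 m

True thickness t = w · sin(dip) = 78 × sin 58°
t = 78 × 0.8480 = 66.148 m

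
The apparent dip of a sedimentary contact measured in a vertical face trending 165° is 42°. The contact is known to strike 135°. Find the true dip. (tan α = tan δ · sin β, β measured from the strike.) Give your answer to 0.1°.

61.0°

The section is 30° from the strike.
tan(true dip) = tan 42° / sin 30° = 1.8008
δ = arctan(1.8008) = 60.96°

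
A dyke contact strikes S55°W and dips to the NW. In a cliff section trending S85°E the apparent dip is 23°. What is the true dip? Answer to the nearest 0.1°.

β = acute angle between strike S55°W and section S85°E = 40°.
tan δ = tan α / sin β = tan 23° / sin 40° = 0.4245 / 0.6428 = 0.6604
δ = arctan(0.6604) = 33.44°

33.4°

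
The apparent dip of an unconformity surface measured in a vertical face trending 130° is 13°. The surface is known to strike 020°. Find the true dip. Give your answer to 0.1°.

13.8°

The section is 70° from the strike.
tan(true dip) = tan 13° / sin 70° = 0.2457
δ = arctan(0.2457) = 13.80°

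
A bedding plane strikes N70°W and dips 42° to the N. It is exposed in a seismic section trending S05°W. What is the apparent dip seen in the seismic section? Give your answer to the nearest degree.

The strike is N70°W and the section trends S05°W; the acute angle between them is β = 75°.
tan α = tan 42° × sin 75° = 0.9004 × 0.9659 = 0.8697
α = arctan(0.8697) = 41.01°

41°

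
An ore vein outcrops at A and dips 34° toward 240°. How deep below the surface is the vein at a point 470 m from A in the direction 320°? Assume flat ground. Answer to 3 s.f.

The hole lies 80° from the dip direction, so the down-dip offset is 470 × cos 80° = 81.61 m.
Depth = down-dip offset × tan(dip) = 81.61 × tan 34° = 81.61 × 0.6745
Depth = 55.05 m

55.0 m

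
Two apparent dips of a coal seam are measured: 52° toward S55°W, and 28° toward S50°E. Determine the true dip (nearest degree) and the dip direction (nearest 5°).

Each apparent-dip line lies in the plane. As unit vectors (x east, y north, z up), v₁ plunges 52°→S55°W and v₂ plunges 28°→S50°E.
n = v₁ × v₂ = (-0.281, -0.770, 0.525) (taken with n_z > 0).
Dip δ = arctan(|n_h|/n_z) = arctan(0.820/0.525) = 57.4°.
The horizontal component of n points toward azimuth atan2(n_x, n_y) = 200°, the dip direction.

true dip 57°, dip direction 200°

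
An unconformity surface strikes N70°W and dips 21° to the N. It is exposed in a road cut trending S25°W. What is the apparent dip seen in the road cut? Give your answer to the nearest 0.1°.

20.9°

The strike is N70°W and the section trends S25°W; the acute angle between them is β = 85°.
tan(apparent dip) = tan 21° · sin 85° = 0.3824
apparent dip = arctan 0.3824 = 20.93°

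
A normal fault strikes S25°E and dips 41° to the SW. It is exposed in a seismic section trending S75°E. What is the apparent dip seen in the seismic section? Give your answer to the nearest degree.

Angle between strike (S25°E) and section (S75°E): β = 50°.
tan(apparent dip) = tan 41° · sin 50° = 0.6659
apparent dip = arctan 0.6659 = 33.66°

34°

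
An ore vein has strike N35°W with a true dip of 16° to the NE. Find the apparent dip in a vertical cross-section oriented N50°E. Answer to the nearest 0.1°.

The section lies 85° from the strike.
tan α = tan 16° × sin 85° = 0.2867 × 0.9962 = 0.2857
apparent dip = arctan 0.2857 = 15.94°

15.9°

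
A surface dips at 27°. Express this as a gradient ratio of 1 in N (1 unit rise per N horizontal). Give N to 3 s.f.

1 in 1.96

1 : N means tan θ = 1/N, so N = 1/tan 27° = 1/0.5095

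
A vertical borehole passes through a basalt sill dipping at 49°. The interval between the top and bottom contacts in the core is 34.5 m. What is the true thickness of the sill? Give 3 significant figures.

22.6 m

True thickness t = h · cos(dip) = 34.5 × cos 49°
t = 34.5 × 0.6561 = 22.634 m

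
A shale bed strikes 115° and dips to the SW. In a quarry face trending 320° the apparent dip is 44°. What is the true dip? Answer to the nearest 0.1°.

The section is 25° from the strike.
tan(true dip) = tan 44° / sin 25° = 2.2850
δ = arctan(2.2850) = 66.36°

66.4°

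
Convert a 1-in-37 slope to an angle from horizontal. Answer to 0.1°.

1.5°

tan θ = 1/37 = 0.0270
θ = arctan(0.0270) = 1.55°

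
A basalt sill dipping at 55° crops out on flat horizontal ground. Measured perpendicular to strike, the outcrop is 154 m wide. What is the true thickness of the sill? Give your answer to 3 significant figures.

126 m

True thickness t = w · sin(dip) = 154 × sin 55°
t = 154 × 0.8192 = 126.149 m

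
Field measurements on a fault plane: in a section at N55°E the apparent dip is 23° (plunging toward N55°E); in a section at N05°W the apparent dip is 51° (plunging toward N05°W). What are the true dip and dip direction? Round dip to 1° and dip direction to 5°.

true dip 51°, dip direction 345°

The two traces are lines in the plane: v₁ = (sin 55°·cos 23°, cos 55°·cos 23°, −sin 23°), v₂ = (sin 355°·cos 51°, cos 355°·cos 51°, −sin 51°).
n = v₁ × v₂ = (-0.165, 0.607, 0.502) (taken with n_z > 0).
True dip = arccos(n_z / |n|) = arccos(0.6232) = 51.4°.
Dip direction = azimuth of (n_x, n_y) = atan2(-0.165, 0.607) = 345°.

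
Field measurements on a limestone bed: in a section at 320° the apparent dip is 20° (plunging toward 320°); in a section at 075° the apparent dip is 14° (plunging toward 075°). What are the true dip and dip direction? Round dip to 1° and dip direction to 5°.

true dip 30°, dip direction 010°

Represent each trace as a vector plunging at its apparent dip toward its trend (east-north-up frame): v₁ = (-0.604, 0.720, -0.342), v₂ = (0.937, 0.251, -0.242).
Cross product v₁ × v₂ gives the pole to the plane: n ∝ (0.088, 0.467, 0.826).
tan δ = √(n_x²+n_y²)/n_z = 0.475/0.826, so δ = 29.9°.
The horizontal component of n points toward azimuth atan2(n_x, n_y) = 11°, the dip direction.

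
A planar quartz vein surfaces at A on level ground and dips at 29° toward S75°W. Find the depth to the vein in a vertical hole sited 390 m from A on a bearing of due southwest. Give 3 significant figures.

187 m

The hole lies 30° from the dip direction, so the down-dip offset is 390 × cos 30° = 337.75 m.
Depth = down-dip offset × tan(dip) = 337.75 × tan 29° = 337.75 × 0.5543
Depth = 187.22 m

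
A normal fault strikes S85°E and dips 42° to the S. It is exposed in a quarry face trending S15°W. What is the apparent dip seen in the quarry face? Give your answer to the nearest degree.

The section lies 80° from the strike.
tan(apparent dip) = tan 42° · sin 80° = 0.8867
apparent dip = arctan 0.8867 = 41.56°

42°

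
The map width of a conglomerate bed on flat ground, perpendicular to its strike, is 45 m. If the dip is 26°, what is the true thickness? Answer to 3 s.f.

19.7 m

True thickness t = w · sin(dip) = 45 × sin 26°
t = 45 × 0.4384 = 19.727 m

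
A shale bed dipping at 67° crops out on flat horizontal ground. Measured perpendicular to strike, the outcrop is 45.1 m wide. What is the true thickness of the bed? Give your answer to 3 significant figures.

True thickness t = w · sin(dip) = 45.1 × sin 67°
t = 45.1 × 0.9205 = 41.515 m

41.5 m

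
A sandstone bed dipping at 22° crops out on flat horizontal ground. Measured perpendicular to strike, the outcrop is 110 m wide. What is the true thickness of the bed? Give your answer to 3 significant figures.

True thickness t = w · sin(dip) = 110 × sin 22°
t = 110 × 0.3746 = 41.207 m

41.2 m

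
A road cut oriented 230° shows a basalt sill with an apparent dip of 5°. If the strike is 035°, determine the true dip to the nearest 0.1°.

The section is 15° from the strike.
tan δ = tan α / sin β = tan 5° / sin 15° = 0.0875 / 0.2588 = 0.3380
true dip = arctan 0.3380 = 18.68°

18.7°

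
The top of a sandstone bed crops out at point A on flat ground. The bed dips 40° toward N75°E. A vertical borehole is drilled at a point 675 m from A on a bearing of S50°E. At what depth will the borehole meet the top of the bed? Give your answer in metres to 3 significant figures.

The hole lies 55° from the dip direction, so the down-dip offset is 675 × cos 55° = 387.16 m.
Depth = down-dip offset × tan(dip) = 387.16 × tan 40° = 387.16 × 0.8391
Depth = 324.87 m

325 m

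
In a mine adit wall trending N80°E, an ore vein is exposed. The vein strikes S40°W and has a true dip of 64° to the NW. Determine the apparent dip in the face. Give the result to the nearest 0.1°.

52.8°

Angle between strike (S40°W) and section (N80°E): β = 40°.
tan α = tan 64° × sin 40° = 2.0503 × 0.6428 = 1.3179
apparent dip = arctan 1.3179 = 52.81°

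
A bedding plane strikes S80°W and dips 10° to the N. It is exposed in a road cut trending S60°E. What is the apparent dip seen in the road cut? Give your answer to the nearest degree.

The section lies 40° from the strike.
tan α = tan 10° × sin 40° = 0.1763 × 0.6428 = 0.1133
apparent dip = arctan 0.1133 = 6.47°

6°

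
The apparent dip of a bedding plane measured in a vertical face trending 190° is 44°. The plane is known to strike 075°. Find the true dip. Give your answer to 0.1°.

46.8°

The section is 65° from the strike.
tan δ = tan α / sin β = tan 44° / sin 65° = 0.9657 / 0.9063 = 1.0655
δ = arctan(1.0655) = 46.82°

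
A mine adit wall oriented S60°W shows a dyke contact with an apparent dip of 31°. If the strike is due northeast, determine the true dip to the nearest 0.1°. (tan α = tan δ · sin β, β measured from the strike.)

66.7°

β = acute angle between strike due northeast and section S60°W = 15°.
tan(true dip) = tan 31° / sin 15° = 2.3215
δ = arctan(2.3215) = 66.70°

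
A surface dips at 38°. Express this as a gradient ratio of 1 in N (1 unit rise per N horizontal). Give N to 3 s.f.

1 : N means tan θ = 1/N, so N = 1/tan 38° = 1/0.7813

1 in 1.28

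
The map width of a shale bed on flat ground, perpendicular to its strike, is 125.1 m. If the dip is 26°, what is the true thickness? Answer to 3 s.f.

True thickness t = w · sin(dip) = 125.1 × sin 26°
t = 125.1 × 0.4384 = 54.840 m

54.8 m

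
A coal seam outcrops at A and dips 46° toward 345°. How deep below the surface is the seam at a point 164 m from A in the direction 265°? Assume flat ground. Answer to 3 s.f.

The hole lies 80° from the dip direction, so the down-dip offset is 164 × cos 80° = 28.48 m.
Depth = down-dip offset × tan(dip) = 28.48 × tan 46° = 28.48 × 1.0355
Depth = 29.49 m

29.5 m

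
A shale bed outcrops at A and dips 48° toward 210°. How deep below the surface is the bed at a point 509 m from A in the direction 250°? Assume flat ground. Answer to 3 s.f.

The hole lies 40° from the dip direction, so the down-dip offset is 509 × cos 40° = 389.92 m.
Depth = down-dip offset × tan(dip) = 389.92 × tan 48° = 389.92 × 1.1106
Depth = 433.05 m

433 m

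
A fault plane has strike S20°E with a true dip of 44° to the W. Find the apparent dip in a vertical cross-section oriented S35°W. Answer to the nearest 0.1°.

38.3°

The section lies 55° from the strike.
tan(apparent dip) = tan 44° · sin 55° = 0.7910
apparent dip = arctan 0.7910 = 38.35°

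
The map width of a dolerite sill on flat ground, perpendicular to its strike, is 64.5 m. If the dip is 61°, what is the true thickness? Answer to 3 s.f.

56.4 m

True thickness t = w · sin(dip) = 64.5 × sin 61°
t = 64.5 × 0.8746 = 56.413 m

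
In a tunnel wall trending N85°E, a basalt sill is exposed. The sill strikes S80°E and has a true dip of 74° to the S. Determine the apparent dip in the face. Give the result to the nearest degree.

The strike is S80°E and the section trends N85°E; the acute angle between them is β = 15°.
tan(apparent dip) = tan 74° · sin 15° = 0.9026
α = arctan(0.9026) = 42.07°

42°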